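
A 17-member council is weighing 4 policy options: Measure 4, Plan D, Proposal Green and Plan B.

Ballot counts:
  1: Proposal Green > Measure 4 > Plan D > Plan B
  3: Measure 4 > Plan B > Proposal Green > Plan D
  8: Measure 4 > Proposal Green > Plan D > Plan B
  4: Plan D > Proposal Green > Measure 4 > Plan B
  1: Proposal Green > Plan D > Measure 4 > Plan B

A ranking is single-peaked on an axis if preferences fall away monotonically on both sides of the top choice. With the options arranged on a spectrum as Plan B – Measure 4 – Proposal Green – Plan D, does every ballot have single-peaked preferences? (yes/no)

yes

Axis positions: Plan B=1, Measure 4=2, Proposal Green=3, Plan D=4.
Type 1 (peak Proposal Green at position 3): ranking walks positions 3-2-4-1, expanding outward from the peak — single-peaked.
Type 2 (peak Measure 4 at position 2): ranking walks positions 2-1-3-4, expanding outward from the peak — single-peaked.
Type 3 (peak Measure 4 at position 2): ranking walks positions 2-3-4-1, expanding outward from the peak — single-peaked.
Type 4 (peak Plan D at position 4): ranking walks positions 4-3-2-1, expanding outward from the peak — single-peaked.
Type 5 (peak Proposal Green at position 3): ranking walks positions 3-4-2-1, expanding outward from the peak — single-peaked.
Every ranking is single-peaked on this axis.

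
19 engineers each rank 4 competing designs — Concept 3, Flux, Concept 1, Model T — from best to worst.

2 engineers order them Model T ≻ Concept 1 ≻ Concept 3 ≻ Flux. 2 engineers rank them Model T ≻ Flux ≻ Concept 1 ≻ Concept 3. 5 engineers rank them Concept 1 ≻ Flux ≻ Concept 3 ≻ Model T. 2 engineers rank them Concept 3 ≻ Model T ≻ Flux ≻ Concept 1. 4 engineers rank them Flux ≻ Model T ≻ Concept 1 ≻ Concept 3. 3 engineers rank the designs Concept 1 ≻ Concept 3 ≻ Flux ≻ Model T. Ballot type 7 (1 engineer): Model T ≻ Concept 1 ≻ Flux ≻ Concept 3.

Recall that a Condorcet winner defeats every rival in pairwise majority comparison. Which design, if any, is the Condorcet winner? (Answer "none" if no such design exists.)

none

Pairwise majorities:
Concept 3 vs Flux: Flux, 12–7.
Concept 3 vs Concept 1: Concept 1, 17–2.
Concept 3 vs Model T: Concept 3, 10–9.
Flux vs Concept 1: Concept 1, 11–8.
Flux–Model T: Flux 12–7.
Concept 1 vs Model T: Model T, 11–8.
No design is unbeaten: Concept 3 loses to Flux; Flux loses to Concept 1; Concept 1 loses to Model T; Model T loses to Concept 3. In particular Concept 3 → Model T → Concept 1 → Concept 3 is a majority cycle — no Condorcet winner exists.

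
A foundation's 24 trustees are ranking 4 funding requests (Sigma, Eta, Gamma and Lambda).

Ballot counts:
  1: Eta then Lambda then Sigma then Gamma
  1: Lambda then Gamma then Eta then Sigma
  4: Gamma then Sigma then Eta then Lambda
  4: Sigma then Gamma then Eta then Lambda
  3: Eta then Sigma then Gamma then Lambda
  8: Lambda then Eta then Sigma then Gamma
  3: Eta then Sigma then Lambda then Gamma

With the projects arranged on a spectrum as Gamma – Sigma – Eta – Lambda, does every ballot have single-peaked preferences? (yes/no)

no

Axis positions: Gamma=1, Sigma=2, Eta=3, Lambda=4.
Faction 1 (peak Eta at position 3): ranking walks positions 3-4-2-1, expanding outward from the peak — single-peaked.
Faction 2: ranking walks positions 4-1-3-2; Gamma is ranked above Eta even though Eta lies between Gamma and the peak Lambda on the axis — preferences dip and rise again. Not single-peaked.
Faction 3 (peak Gamma at position 1): ranking walks positions 1-2-3-4, expanding outward from the peak — single-peaked.
Faction 4 (peak Sigma at position 2): ranking walks positions 2-1-3-4, expanding outward from the peak — single-peaked.
Faction 5 (peak Eta at position 3): ranking walks positions 3-2-1-4, expanding outward from the peak — single-peaked.
Faction 6 (peak Lambda at position 4): ranking walks positions 4-3-2-1, expanding outward from the peak — single-peaked.
Faction 7 (peak Eta at position 3): ranking walks positions 3-2-4-1, expanding outward from the peak — single-peaked.
Faction 2 violates single-peakedness, so the profile is not single-peaked on this axis.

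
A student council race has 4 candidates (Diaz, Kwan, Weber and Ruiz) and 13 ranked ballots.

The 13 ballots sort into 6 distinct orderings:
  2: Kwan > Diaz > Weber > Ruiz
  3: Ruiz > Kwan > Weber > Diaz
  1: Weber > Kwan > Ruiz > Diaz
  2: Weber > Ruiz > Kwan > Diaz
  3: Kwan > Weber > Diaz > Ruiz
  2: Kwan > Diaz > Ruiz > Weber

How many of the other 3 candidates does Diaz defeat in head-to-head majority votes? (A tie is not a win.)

Diaz against each rival (13 voters):
Diaz–Kwan: Kwan 13–0.
Diaz–Weber: Weber 9–4.
Diaz–Ruiz: Diaz 7–6.
Diaz beats Ruiz; loses to Kwan, Weber — 1 pairwise win.

1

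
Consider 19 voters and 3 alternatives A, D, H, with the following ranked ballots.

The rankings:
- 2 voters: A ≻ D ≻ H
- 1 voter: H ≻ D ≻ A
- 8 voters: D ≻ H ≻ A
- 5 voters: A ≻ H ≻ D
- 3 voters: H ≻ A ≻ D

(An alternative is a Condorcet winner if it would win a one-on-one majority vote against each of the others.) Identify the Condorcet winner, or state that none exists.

none

Pairwise majorities:
A vs D: A preferred on 2+5+3 = 10 ballots; A wins 10–9.
A–H: H 12–7.
D vs H: D, 10–9.
Each alternative drops at least one matchup (A loses to H; D loses to A; H loses to D); the cycle A → D → H → A rules out a Condorcet winner.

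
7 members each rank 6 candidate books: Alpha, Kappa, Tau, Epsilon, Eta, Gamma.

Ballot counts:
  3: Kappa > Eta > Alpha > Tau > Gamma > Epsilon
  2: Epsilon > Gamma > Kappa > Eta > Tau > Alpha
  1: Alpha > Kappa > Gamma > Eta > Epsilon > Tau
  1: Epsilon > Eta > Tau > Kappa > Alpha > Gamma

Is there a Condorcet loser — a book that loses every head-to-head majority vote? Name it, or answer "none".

none

Pairwise majorities:
Alpha vs Kappa: Kappa, 6–1.
Alpha vs Tau: Alpha, 4–3.
Alpha vs Epsilon: Alpha wins 4–3.
Alpha vs Eta: Alpha preferred on 1 ballot; Eta wins 6–1.
Alpha vs Gamma: Alpha wins 5–2.
Kappa vs Tau: Kappa is ranked higher on 3+2+1 = 6 ballots, Tau on 1. Kappa wins 6–1.
Kappa vs Epsilon: Kappa preferred on 3+1 = 4 ballots; Kappa wins 4–3.
Kappa vs Eta: 3+2+1 = 6 for Kappa, 1 for Eta — Kappa by 6–1.
Kappa vs Gamma: 5 to 2, Kappa.
Tau vs Epsilon: Tau is ranked higher on 3 ballots, Epsilon on 4. Epsilon wins 4–3.
Tau vs Eta: 0 to 7, Eta.
Tau vs Gamma: 3+1 = 4 for Tau, 3 for Gamma — Tau by 4–3.
Epsilon vs Eta: Eta, 4–3.
Epsilon–Gamma: Gamma 4–3.
Eta vs Gamma: Eta is ranked higher on 3+1 = 4 ballots, Gamma on 3. Eta wins 4–3.
No book is winless: Alpha beats Tau; Kappa beats Alpha; Tau beats Gamma; Epsilon beats Tau; Eta beats Alpha; Gamma beats Epsilon. There is no Condorcet loser.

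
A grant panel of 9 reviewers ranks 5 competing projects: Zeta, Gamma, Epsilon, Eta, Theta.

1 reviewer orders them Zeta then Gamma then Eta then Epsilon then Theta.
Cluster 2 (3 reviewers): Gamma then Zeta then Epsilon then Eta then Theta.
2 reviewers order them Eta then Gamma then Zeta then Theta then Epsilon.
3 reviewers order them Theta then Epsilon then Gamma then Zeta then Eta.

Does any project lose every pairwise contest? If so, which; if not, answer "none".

none

Head-to-head results (9 reviewers):
Zeta vs Gamma: Gamma wins 8–1.
Zeta vs Epsilon: 6 to 3, Zeta.
Zeta–Eta: Zeta 7–2.
Zeta vs Theta: Zeta, 6–3.
Gamma vs Epsilon: Gamma is ranked higher on 1+3+2 = 6 ballots, Epsilon on 3. Gamma wins 6–3.
Gamma vs Eta: Gamma preferred on 1+3+3 = 7 ballots; Gamma wins 7–2.
Gamma vs Theta: Gamma is ranked higher on 1+3+2 = 6 ballots, Theta on 3. Gamma wins 6–3.
Epsilon–Eta: Epsilon 6–3.
Epsilon vs Theta: 1+3 = 4 for Epsilon, 5 for Theta — Theta by 5–4.
Eta vs Theta: 1+3+2 = 6 for Eta, 3 for Theta — Eta by 6–3.
Each project has at least one pairwise win (Zeta beats Epsilon; Gamma beats Zeta; Epsilon beats Eta; Eta beats Theta; Theta beats Epsilon) — no Condorcet loser.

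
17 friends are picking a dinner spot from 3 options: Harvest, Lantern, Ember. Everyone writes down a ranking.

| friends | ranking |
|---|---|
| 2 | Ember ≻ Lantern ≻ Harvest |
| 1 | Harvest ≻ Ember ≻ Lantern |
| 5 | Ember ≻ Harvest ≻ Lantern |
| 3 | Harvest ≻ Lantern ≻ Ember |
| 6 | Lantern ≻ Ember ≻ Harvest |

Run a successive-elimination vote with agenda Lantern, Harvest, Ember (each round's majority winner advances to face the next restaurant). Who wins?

Round 1: Lantern vs Harvest — 8–9, Harvest advances.
Round 2: Harvest vs Ember — 4–13, Ember advances.
The agenda winner is Ember.

Ember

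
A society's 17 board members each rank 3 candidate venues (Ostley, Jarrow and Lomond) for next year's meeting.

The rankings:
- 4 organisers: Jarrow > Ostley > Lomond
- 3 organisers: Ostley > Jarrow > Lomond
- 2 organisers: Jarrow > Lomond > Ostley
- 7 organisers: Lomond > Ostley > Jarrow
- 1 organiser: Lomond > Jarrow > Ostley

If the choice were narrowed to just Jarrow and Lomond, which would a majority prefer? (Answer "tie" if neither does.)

Jarrow

Ballots ranking Jarrow above Lomond: 4 + 3 + 2 = 9.
Ballots ranking Lomond above Jarrow: 17 − 9 = 8.
Jarrow wins the head-to-head 9–8.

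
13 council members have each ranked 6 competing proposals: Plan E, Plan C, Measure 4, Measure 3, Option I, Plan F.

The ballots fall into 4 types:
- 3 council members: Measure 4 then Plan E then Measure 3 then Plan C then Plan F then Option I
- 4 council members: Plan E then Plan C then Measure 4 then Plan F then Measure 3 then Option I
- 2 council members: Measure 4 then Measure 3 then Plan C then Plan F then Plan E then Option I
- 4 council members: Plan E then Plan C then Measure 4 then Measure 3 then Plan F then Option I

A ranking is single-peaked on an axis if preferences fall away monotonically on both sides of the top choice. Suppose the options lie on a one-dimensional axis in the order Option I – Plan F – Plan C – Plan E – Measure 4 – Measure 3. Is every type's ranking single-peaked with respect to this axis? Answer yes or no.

no

Axis positions: Option I=1, Plan F=2, Plan C=3, Plan E=4, Measure 4=5, Measure 3=6.
Type 1 (peak Measure 4 at position 5): ranking walks positions 5-4-6-3-2-1, expanding outward from the peak — single-peaked.
Type 2 (peak Plan E at position 4): ranking walks positions 4-3-5-2-6-1, expanding outward from the peak — single-peaked.
Type 3: ranking walks positions 5-6-3-2-4-1; Plan C is ranked above Plan E even though Plan E lies between Plan C and the peak Measure 4 on the axis — preferences dip and rise again. Not single-peaked.
Type 4 (peak Plan E at position 4): ranking walks positions 4-3-5-6-2-1, expanding outward from the peak — single-peaked.
Type 3 violates single-peakedness, so the profile is not single-peaked on this axis.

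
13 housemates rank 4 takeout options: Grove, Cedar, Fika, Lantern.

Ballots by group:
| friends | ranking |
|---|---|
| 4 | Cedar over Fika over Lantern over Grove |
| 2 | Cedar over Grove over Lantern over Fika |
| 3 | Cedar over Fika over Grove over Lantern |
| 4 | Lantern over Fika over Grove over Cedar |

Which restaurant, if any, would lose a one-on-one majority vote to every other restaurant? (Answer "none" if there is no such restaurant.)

Head-to-head results (13 friends):
Grove vs Cedar: Cedar wins 9–4.
Grove–Fika: Fika 11–2.
Grove–Lantern: Lantern 8–5.
Cedar vs Fika: Cedar preferred on 4+2+3 = 9 ballots; Cedar wins 9–4.
Cedar vs Lantern: Cedar wins 9–4.
Fika vs Lantern: 4+3 = 7 for Fika, 6 for Lantern — Fika by 7–6.
Grove is beaten in every head-to-head and is the Condorcet loser.

Grove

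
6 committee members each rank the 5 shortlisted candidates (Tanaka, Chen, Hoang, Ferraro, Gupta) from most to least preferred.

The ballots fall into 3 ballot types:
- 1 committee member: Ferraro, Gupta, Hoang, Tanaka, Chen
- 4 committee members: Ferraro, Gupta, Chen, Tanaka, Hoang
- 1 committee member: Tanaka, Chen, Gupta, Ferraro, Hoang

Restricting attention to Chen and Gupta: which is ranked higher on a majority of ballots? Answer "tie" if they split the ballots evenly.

Ballots ranking Chen above Gupta: 1.
Ballots ranking Gupta above Chen: 6 − 1 = 5.
Gupta wins the head-to-head 5–1.

Gupta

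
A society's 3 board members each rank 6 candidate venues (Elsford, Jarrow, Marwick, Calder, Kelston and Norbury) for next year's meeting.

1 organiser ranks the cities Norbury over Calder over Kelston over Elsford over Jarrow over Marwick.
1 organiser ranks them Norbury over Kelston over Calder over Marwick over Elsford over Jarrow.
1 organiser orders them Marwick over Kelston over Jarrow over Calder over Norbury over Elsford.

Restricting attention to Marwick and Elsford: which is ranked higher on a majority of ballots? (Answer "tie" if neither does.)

Ballots ranking Marwick above Elsford: 1 + 1 = 2.
Ballots ranking Elsford above Marwick: 3 − 2 = 1.
Marwick wins the head-to-head 2–1.

Marwick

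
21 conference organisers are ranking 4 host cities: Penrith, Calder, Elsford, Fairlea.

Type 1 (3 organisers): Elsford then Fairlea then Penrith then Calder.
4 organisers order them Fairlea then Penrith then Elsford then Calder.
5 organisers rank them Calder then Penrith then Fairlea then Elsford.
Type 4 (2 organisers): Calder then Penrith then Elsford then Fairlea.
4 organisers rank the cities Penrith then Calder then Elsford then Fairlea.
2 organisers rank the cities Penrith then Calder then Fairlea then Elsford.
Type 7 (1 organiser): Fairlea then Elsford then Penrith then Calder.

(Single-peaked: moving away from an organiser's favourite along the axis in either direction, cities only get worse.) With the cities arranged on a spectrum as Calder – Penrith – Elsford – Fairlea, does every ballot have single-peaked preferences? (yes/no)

Axis positions: Calder=1, Penrith=2, Elsford=3, Fairlea=4.
Type 1 (peak Elsford at position 3): ranking walks positions 3-4-2-1, expanding outward from the peak — single-peaked.
Type 2: ranking walks positions 4-2-3-1; Penrith is ranked above Elsford even though Elsford lies between Penrith and the peak Fairlea on the axis — preferences dip and rise again. Not single-peaked.
Type 3: ranking walks positions 1-2-4-3; Fairlea is ranked above Elsford even though Elsford lies between Fairlea and the peak Calder on the axis — preferences dip and rise again. Not single-peaked.
Type 4 (peak Calder at position 1): ranking walks positions 1-2-3-4, expanding outward from the peak — single-peaked.
Type 5 (peak Penrith at position 2): ranking walks positions 2-1-3-4, expanding outward from the peak — single-peaked.
Type 6: ranking walks positions 2-1-4-3; Fairlea is ranked above Elsford even though Elsford lies between Fairlea and the peak Penrith on the axis — preferences dip and rise again. Not single-peaked.
Type 7 (peak Fairlea at position 4): ranking walks positions 4-3-2-1, expanding outward from the peak — single-peaked.
Type 2 violates single-peakedness, so the profile is not single-peaked on this axis.

no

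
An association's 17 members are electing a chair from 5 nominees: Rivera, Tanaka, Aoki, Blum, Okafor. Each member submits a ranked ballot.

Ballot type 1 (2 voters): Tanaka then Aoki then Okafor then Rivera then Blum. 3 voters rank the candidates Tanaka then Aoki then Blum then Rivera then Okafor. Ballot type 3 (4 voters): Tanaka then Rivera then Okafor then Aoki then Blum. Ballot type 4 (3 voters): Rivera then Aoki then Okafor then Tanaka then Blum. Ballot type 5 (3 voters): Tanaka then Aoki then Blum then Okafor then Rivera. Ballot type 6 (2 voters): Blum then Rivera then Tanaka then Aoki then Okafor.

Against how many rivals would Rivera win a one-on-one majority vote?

3

Rivera against each rival (17 voters):
Rivera vs Tanaka: Tanaka wins 12–5.
Rivera vs Aoki: 4+3+2 = 9 for Rivera, 8 for Aoki — Rivera by 9–8.
Rivera vs Blum: Rivera wins 9–8.
Rivera vs Okafor: Rivera wins 12–5.
Rivera beats Aoki, Blum, Okafor; loses to Tanaka — 3 pairwise wins.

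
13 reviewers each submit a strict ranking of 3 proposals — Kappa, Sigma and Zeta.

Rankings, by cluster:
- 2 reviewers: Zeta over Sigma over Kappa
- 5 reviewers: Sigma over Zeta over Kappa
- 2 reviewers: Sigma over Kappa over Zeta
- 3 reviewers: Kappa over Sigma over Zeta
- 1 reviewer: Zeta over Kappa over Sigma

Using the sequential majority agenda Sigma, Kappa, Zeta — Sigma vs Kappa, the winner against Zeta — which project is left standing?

Round 1: Sigma vs Kappa — 9–4, Sigma advances.
Round 2: Sigma vs Zeta — 10–3, Sigma advances.
The agenda winner is Sigma.

Sigma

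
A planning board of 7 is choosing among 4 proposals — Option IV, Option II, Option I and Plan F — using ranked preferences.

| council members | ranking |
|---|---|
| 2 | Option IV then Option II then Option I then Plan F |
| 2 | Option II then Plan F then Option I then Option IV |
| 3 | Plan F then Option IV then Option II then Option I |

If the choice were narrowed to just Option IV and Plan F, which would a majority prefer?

Plan F

Ballots ranking Option IV above Plan F: 2.
Ballots ranking Plan F above Option IV: 7 − 2 = 5.
Plan F wins the head-to-head 5–2.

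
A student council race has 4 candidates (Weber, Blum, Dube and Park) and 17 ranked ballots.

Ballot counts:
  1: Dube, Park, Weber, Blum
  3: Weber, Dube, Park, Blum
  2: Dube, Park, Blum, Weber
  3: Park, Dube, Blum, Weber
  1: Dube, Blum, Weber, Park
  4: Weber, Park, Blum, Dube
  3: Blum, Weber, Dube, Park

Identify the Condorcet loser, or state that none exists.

Head-to-head results (17 voters):
Weber–Blum: Blum 9–8.
Weber vs Dube: Weber wins 10–7.
Weber vs Park: Weber, 11–6.
Blum vs Dube: 4+3 = 7 for Blum, 10 for Dube — Dube by 10–7.
Blum vs Park: 4 to 13, Park.
Dube vs Park: Dube is ranked higher on 1+3+2+1+3 = 10 ballots, Park on 7. Dube wins 10–7.
No candidate is winless: Weber beats Dube; Blum beats Weber; Dube beats Blum; Park beats Blum. There is no Condorcet loser.

none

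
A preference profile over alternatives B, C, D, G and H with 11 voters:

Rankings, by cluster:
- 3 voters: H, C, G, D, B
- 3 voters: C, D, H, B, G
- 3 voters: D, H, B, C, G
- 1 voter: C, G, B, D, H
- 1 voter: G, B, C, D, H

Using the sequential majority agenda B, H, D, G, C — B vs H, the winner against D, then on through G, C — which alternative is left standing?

Round 1: B vs H — 2–9, H advances.
Round 2: H vs D — 3–8, D advances.
Round 3: D vs G — 6–5, D advances.
Round 4: D vs C — 3–8, C advances.
The agenda winner is C.

C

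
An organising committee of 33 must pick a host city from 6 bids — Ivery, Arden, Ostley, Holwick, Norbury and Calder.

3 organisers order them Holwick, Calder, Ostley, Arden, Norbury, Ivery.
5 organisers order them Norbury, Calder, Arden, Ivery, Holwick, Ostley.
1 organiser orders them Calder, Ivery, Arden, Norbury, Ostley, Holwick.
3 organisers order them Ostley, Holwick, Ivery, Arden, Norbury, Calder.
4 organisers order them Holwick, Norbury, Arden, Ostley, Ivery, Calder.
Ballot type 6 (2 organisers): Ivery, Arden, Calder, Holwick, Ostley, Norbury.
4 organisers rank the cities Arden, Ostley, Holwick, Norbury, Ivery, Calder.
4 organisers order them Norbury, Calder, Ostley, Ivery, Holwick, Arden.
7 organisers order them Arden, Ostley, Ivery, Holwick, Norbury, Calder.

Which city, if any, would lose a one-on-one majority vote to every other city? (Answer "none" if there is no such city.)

Pairwise majorities:
Ivery vs Arden: 1+3+2+4 = 10 for Ivery, 23 for Arden — Arden by 23–10.
Ivery vs Ostley: Ostley wins 25–8.
Ivery–Holwick: Ivery 19–14.
Ivery vs Norbury: Norbury, 20–13.
Ivery vs Calder: 20 to 13, Ivery.
Arden vs Ostley: Arden preferred on 5+1+4+2+4+7 = 23 ballots; Arden wins 23–10.
Arden–Holwick: Arden 19–14.
Arden vs Norbury: Arden is ranked higher on 3+1+3+2+4+7 = 20 ballots, Norbury on 13. Arden wins 20–13.
Arden vs Calder: Arden wins 20–13.
Ostley vs Holwick: Ostley, 19–14.
Ostley vs Norbury: Ostley preferred on 3+3+2+4+7 = 19 ballots; Ostley wins 19–14.
Ostley vs Calder: 3+4+4+7 = 18 for Ostley, 15 for Calder — Ostley by 18–15.
Holwick vs Norbury: Holwick wins 23–10.
Holwick–Calder: Holwick 21–12.
Norbury vs Calder: 27 to 6, Norbury.
Calder is beaten in every head-to-head and is the Condorcet loser.

Calder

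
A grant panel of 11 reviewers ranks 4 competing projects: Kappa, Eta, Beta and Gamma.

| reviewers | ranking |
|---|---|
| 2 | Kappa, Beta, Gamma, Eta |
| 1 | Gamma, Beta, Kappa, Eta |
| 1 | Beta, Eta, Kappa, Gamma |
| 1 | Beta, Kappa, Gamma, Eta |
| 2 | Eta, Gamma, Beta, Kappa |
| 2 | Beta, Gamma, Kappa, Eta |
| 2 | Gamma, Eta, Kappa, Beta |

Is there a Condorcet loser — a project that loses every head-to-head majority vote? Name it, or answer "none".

Pairwise majorities:
Kappa vs Eta: 2+1+1+2 = 6 for Kappa, 5 for Eta — Kappa by 6–5.
Kappa vs Beta: Beta, 7–4.
Kappa vs Gamma: 4 to 7, Gamma.
Eta vs Beta: Beta wins 7–4.
Eta vs Gamma: Gamma, 8–3.
Beta vs Gamma: Beta preferred on 2+1+1+2 = 6 ballots; Beta wins 6–5.
Only Eta has no wins; Eta is the Condorcet loser.

Eta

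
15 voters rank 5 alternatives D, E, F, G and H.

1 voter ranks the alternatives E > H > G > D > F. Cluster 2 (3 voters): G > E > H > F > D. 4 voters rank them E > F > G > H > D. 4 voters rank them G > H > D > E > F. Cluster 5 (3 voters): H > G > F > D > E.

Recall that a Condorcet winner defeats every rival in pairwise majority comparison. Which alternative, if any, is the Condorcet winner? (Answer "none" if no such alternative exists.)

G

Check each pair by majority over 15 ballots:
D vs E: 4+3 = 7 for D, 8 for E — E by 8–7.
D vs F: 5 to 10, F.
D vs G: D is ranked higher on 0 ballots, G on 15. G wins 15–0.
D vs H: 0 for D, 15 for H — H by 15–0.
E vs F: E is ranked higher on 1+3+4+4 = 12 ballots, F on 3. E wins 12–3.
E vs G: 5 to 10, G.
E vs H: E preferred on 1+3+4 = 8 ballots; E wins 8–7.
F vs G: 4 to 11, G.
F vs H: F preferred on 4 ballots; H wins 11–4.
G vs H: G preferred on 3+4+4 = 11 ballots; G wins 11–4.
G wins every pairwise contest, so G is the Condorcet winner.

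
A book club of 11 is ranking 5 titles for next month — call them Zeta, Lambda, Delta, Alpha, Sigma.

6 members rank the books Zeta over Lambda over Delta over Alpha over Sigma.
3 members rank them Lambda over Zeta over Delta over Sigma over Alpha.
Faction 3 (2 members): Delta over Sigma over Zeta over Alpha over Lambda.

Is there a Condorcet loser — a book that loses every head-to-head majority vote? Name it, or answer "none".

Pairwise majorities:
Zeta vs Lambda: Zeta preferred on 6+2 = 8 ballots; Zeta wins 8–3.
Zeta–Delta: Zeta 9–2.
Zeta vs Alpha: Zeta is ranked higher on 6+3+2 = 11 ballots, Alpha on 0. Zeta wins 11–0.
Zeta vs Sigma: 9 to 2, Zeta.
Lambda vs Delta: Lambda, 9–2.
Lambda vs Alpha: 6+3 = 9 for Lambda, 2 for Alpha — Lambda by 9–2.
Lambda–Sigma: Lambda 9–2.
Delta vs Alpha: 11 to 0, Delta.
Delta vs Sigma: Delta wins 11–0.
Alpha vs Sigma: 6 to 5, Alpha.
Sigma loses to every other book — it is the Condorcet loser.

Sigma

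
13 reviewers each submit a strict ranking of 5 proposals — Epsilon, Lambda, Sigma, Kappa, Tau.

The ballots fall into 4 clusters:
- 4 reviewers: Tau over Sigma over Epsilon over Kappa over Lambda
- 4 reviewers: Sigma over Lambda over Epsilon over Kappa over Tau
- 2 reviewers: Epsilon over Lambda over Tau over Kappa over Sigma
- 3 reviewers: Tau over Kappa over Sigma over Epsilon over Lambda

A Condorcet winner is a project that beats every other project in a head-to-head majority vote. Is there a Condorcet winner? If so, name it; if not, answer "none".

Tau

Pairwise majorities:
Epsilon–Lambda: Epsilon 9–4.
Epsilon–Sigma: Sigma 11–2.
Epsilon vs Kappa: Epsilon, 10–3.
Epsilon vs Tau: Tau, 7–6.
Lambda vs Sigma: Sigma, 11–2.
Lambda vs Kappa: Kappa wins 7–6.
Lambda–Tau: Tau 7–6.
Sigma–Kappa: Sigma 8–5.
Sigma vs Tau: Tau wins 9–4.
Kappa vs Tau: Tau wins 9–4.
Tau defeats every rival head-to-head and is the Condorcet winner.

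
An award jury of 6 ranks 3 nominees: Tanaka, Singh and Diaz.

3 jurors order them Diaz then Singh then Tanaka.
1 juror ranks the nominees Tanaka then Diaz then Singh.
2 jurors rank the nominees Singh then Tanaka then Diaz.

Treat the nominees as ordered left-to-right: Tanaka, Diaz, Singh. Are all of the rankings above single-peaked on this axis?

Axis positions: Tanaka=1, Diaz=2, Singh=3.
Type 1 (peak Diaz at position 2): ranking walks positions 2-3-1, expanding outward from the peak — single-peaked.
Type 2 (peak Tanaka at position 1): ranking walks positions 1-2-3, expanding outward from the peak — single-peaked.
Type 3: ranking walks positions 3-1-2; Tanaka is ranked above Diaz even though Diaz lies between Tanaka and the peak Singh on the axis — preferences dip and rise again. Not single-peaked.
Type 3 violates single-peakedness, so the profile is not single-peaked on this axis.

no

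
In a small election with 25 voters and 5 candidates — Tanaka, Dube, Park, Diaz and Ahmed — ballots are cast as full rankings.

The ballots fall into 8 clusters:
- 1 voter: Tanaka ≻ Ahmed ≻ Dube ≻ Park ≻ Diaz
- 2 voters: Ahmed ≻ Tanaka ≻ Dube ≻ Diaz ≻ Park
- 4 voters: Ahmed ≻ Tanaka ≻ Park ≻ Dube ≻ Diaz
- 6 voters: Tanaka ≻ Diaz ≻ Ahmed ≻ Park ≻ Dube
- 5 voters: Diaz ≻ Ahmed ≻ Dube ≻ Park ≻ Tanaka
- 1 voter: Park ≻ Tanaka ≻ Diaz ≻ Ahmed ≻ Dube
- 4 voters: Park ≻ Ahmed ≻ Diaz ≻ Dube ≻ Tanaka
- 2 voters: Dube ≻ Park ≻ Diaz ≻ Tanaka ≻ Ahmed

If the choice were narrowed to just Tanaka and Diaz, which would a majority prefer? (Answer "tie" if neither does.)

Ballots ranking Tanaka above Diaz: 1 + 2 + 4 + 6 + 1 = 14.
Ballots ranking Diaz above Tanaka: 25 − 14 = 11.
Tanaka wins the head-to-head 14–11.

Tanaka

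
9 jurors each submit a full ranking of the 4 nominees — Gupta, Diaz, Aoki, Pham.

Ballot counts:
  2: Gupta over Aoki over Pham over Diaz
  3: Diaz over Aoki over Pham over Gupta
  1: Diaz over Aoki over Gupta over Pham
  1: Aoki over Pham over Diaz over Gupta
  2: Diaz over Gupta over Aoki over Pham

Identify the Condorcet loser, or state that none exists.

Pham

Head-to-head results (9 jurors):
Gupta vs Diaz: Diaz wins 7–2.
Gupta vs Aoki: 4 to 5, Aoki.
Gupta vs Pham: Gupta preferred on 2+1+2 = 5 ballots; Gupta wins 5–4.
Diaz vs Aoki: 3+1+2 = 6 for Diaz, 3 for Aoki — Diaz by 6–3.
Diaz vs Pham: Diaz preferred on 3+1+2 = 6 ballots; Diaz wins 6–3.
Aoki vs Pham: Aoki, 9–0.
Only Pham has no wins; Pham is the Condorcet loser.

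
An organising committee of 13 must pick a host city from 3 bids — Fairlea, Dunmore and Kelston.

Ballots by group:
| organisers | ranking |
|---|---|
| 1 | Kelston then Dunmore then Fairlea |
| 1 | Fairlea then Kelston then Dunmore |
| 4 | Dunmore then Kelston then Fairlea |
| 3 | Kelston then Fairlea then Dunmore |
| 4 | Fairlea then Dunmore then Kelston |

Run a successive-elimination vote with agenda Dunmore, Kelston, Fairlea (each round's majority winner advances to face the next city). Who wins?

Fairlea

Round 1: Dunmore vs Kelston — 8–5, Dunmore advances.
Round 2: Dunmore vs Fairlea — 5–8, Fairlea advances.
The agenda winner is Fairlea.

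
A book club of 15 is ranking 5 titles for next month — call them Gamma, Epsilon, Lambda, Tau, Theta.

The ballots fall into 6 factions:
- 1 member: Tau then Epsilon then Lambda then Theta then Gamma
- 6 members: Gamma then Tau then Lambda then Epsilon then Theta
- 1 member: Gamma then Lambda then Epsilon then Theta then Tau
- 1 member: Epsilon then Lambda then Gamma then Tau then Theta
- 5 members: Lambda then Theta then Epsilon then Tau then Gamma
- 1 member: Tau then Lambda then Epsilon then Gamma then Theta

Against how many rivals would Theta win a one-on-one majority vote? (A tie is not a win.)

Theta against each rival (15 members):
Theta vs Gamma: Theta preferred on 1+5 = 6 ballots; Gamma wins 9–6.
Theta vs Epsilon: Theta is ranked higher on 5 ballots, Epsilon on 10. Epsilon wins 10–5.
Theta vs Lambda: Theta is ranked higher on 0 ballots, Lambda on 15. Lambda wins 15–0.
Theta vs Tau: 1+5 = 6 for Theta, 9 for Tau — Tau by 9–6.
Theta beats no one; loses to Gamma, Epsilon, Lambda, Tau — 0 pairwise wins.

0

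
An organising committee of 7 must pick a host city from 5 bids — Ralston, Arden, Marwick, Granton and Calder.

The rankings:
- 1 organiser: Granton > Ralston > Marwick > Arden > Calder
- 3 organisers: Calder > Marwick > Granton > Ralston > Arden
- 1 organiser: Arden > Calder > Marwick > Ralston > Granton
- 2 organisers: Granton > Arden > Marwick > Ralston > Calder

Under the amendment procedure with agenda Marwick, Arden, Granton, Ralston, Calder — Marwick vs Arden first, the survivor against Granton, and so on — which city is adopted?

Round 1: Marwick vs Arden — 4–3, Marwick advances.
Round 2: Marwick vs Granton — 4–3, Marwick advances.
Round 3: Marwick vs Ralston — 6–1, Marwick advances.
Round 4: Marwick vs Calder — 3–4, Calder advances.
The agenda winner is Calder.

Calder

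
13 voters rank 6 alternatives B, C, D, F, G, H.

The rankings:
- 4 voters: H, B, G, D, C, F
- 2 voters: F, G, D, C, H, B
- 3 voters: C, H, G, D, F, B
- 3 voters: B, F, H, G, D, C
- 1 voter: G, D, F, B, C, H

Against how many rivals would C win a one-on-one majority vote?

C against each rival (13 voters):
C vs B: C is ranked higher on 2+3 = 5 ballots, B on 8. B wins 8–5.
C vs D: C preferred on 3 ballots; D wins 10–3.
C vs F: 7 to 6, C.
C vs G: G, 10–3.
C vs H: C is ranked higher on 2+3+1 = 6 ballots, H on 7. H wins 7–6.
C beats F; loses to B, D, G, H — 1 pairwise win.

1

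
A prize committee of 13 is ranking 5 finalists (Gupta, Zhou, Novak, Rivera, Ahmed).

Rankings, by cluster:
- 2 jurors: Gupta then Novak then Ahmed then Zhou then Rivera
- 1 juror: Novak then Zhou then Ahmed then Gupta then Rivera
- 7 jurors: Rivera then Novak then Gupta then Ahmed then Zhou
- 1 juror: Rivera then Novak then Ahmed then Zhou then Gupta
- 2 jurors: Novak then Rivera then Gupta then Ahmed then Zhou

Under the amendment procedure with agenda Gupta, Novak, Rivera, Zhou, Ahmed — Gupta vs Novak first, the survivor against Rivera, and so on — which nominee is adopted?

Round 1: Gupta vs Novak — 2–11, Novak advances.
Round 2: Novak vs Rivera — 5–8, Rivera advances.
Round 3: Rivera vs Zhou — 10–3, Rivera advances.
Round 4: Rivera vs Ahmed — 10–3, Rivera advances.
Rivera survives the agenda.

Rivera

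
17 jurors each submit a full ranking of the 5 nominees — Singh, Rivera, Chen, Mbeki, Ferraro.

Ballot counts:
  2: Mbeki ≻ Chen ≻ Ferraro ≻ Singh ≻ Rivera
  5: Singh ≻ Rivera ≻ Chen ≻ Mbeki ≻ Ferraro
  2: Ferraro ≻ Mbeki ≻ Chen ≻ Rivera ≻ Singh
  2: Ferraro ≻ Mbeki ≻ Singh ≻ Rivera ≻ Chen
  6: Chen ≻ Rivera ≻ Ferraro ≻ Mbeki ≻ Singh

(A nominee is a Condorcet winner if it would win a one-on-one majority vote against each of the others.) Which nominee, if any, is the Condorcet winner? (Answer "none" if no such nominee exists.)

Check each pair by majority over 17 ballots:
Singh vs Rivera: Singh, 9–8.
Singh vs Chen: 5+2 = 7 for Singh, 10 for Chen — Chen by 10–7.
Singh vs Mbeki: Singh is ranked higher on 5 ballots, Mbeki on 12. Mbeki wins 12–5.
Singh vs Ferraro: Singh preferred on 5 ballots; Ferraro wins 12–5.
Rivera vs Chen: Chen wins 10–7.
Rivera vs Mbeki: Rivera wins 11–6.
Rivera vs Ferraro: Rivera, 11–6.
Chen vs Mbeki: Chen, 11–6.
Chen vs Ferraro: 2+5+6 = 13 for Chen, 4 for Ferraro — Chen by 13–4.
Mbeki vs Ferraro: Ferraro, 10–7.
Chen beats each of Singh, Rivera, Mbeki, Ferraro — Chen is the Condorcet winner.

Chen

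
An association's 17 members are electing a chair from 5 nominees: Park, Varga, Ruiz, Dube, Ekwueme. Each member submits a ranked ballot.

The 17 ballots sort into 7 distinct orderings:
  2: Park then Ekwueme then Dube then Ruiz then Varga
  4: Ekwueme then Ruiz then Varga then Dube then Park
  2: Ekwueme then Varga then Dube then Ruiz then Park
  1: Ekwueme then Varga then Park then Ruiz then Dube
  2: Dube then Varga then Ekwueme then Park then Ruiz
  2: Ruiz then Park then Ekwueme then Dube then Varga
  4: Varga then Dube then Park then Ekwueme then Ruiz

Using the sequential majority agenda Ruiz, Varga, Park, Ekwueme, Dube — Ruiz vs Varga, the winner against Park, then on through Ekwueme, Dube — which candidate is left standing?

Ekwueme

Round 1: Ruiz vs Varga — 8–9, Varga advances.
Round 2: Varga vs Park — 13–4, Varga advances.
Round 3: Varga vs Ekwueme — 6–11, Ekwueme advances.
Round 4: Ekwueme vs Dube — 11–6, Ekwueme advances.
The agenda winner is Ekwueme.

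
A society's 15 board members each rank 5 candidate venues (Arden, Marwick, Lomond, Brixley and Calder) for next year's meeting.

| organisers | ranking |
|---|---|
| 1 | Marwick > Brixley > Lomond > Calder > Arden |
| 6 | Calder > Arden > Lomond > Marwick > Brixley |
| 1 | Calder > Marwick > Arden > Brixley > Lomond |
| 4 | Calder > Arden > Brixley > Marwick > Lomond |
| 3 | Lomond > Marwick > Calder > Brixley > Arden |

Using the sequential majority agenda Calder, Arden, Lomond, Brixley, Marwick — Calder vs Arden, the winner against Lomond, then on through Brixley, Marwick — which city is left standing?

Calder

Round 1: Calder vs Arden — 15–0, Calder advances.
Round 2: Calder vs Lomond — 11–4, Calder advances.
Round 3: Calder vs Brixley — 14–1, Calder advances.
Round 4: Calder vs Marwick — 11–4, Calder advances.
Calder survives the agenda.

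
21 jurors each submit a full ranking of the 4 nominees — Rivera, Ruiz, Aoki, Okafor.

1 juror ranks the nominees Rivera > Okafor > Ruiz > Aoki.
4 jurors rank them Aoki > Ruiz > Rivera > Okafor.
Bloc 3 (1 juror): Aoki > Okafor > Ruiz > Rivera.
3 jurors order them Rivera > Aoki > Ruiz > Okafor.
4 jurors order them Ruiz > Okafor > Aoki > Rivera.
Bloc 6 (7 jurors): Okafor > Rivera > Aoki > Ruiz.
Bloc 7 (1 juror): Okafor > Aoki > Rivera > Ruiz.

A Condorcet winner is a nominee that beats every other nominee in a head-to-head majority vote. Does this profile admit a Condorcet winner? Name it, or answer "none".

none

Pairwise majorities:
Rivera vs Ruiz: Rivera, 12–9.
Rivera vs Aoki: Rivera preferred on 1+3+7 = 11 ballots; Rivera wins 11–10.
Rivera vs Okafor: Okafor wins 13–8.
Ruiz vs Aoki: Ruiz is ranked higher on 1+4 = 5 ballots, Aoki on 16. Aoki wins 16–5.
Ruiz vs Okafor: Ruiz is ranked higher on 4+3+4 = 11 ballots, Okafor on 10. Ruiz wins 11–10.
Aoki vs Okafor: Okafor wins 13–8.
Each nominee drops at least one matchup (Rivera loses to Okafor; Ruiz loses to Rivera; Aoki loses to Rivera; Okafor loses to Ruiz); the cycle Rivera > Ruiz > Okafor > Rivera rules out a Condorcet winner.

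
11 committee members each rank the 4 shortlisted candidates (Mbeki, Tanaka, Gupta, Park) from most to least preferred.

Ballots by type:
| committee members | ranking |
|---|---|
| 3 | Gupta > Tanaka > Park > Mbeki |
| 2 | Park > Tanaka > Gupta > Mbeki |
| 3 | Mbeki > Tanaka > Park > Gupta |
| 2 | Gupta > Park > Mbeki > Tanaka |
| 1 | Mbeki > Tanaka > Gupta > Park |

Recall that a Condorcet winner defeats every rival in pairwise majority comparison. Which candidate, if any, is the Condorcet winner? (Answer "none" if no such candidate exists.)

none

Head-to-head results (11 committee members):
Mbeki vs Tanaka: Mbeki is ranked higher on 3+2+1 = 6 ballots, Tanaka on 5. Mbeki wins 6–5.
Mbeki vs Gupta: Mbeki is ranked higher on 3+1 = 4 ballots, Gupta on 7. Gupta wins 7–4.
Mbeki vs Park: 3+1 = 4 for Mbeki, 7 for Park — Park by 7–4.
Tanaka vs Gupta: 6 to 5, Tanaka.
Tanaka vs Park: Tanaka is ranked higher on 3+3+1 = 7 ballots, Park on 4. Tanaka wins 7–4.
Gupta vs Park: 3+2+1 = 6 for Gupta, 5 for Park — Gupta by 6–5.
Every candidate loses at least once (Mbeki loses to Gupta; Tanaka loses to Mbeki; Gupta loses to Tanaka; Park loses to Tanaka). The majority relation contains the cycle Mbeki → Tanaka → Gupta → Mbeki, so there is no Condorcet winner.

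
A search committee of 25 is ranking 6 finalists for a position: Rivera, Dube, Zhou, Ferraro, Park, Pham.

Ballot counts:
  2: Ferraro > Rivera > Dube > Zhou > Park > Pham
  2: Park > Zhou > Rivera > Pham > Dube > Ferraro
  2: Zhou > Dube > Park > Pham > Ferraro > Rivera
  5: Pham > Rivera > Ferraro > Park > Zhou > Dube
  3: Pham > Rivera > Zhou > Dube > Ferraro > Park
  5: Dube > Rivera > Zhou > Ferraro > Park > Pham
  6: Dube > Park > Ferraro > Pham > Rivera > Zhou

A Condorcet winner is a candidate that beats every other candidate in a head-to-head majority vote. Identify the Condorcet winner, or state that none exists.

Check each pair by majority over 25 ballots:
Rivera vs Dube: Rivera is ranked higher on 2+2+5+3 = 12 ballots, Dube on 13. Dube wins 13–12.
Rivera–Zhou: Rivera 21–4.
Rivera vs Ferraro: Rivera, 15–10.
Rivera vs Park: Rivera is ranked higher on 2+5+3+5 = 15 ballots, Park on 10. Rivera wins 15–10.
Rivera vs Pham: Rivera preferred on 2+2+5 = 9 ballots; Pham wins 16–9.
Dube vs Zhou: 13 to 12, Dube.
Dube–Ferraro: Dube 18–7.
Dube vs Park: Dube preferred on 2+2+3+5+6 = 18 ballots; Dube wins 18–7.
Dube vs Pham: 15 to 10, Dube.
Zhou vs Ferraro: Ferraro wins 13–12.
Zhou vs Park: Park wins 13–12.
Zhou vs Pham: Pham wins 14–11.
Ferraro–Park: Ferraro 15–10.
Ferraro vs Pham: Ferraro wins 13–12.
Park vs Pham: Park is ranked higher on 2+2+2+5+6 = 17 ballots, Pham on 8. Park wins 17–8.
Dube defeats every rival head-to-head and is the Condorcet winner.

Dube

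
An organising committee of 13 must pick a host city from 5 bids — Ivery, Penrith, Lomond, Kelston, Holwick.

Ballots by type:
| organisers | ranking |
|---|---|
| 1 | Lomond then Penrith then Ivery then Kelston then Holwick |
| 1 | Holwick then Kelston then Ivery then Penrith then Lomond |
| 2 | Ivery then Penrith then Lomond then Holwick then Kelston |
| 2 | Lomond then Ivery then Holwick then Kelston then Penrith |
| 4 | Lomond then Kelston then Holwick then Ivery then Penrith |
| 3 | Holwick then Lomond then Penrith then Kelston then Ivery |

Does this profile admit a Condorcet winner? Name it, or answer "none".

Check each pair by majority over 13 ballots:
Ivery vs Penrith: 1+2+2+4 = 9 for Ivery, 4 for Penrith — Ivery by 9–4.
Ivery vs Lomond: 3 to 10, Lomond.
Ivery vs Kelston: 5 to 8, Kelston.
Ivery vs Holwick: 5 to 8, Holwick.
Penrith vs Lomond: Penrith is ranked higher on 1+2 = 3 ballots, Lomond on 10. Lomond wins 10–3.
Penrith vs Kelston: 1+2+3 = 6 for Penrith, 7 for Kelston — Kelston by 7–6.
Penrith vs Holwick: Penrith preferred on 1+2 = 3 ballots; Holwick wins 10–3.
Lomond vs Kelston: 12 to 1, Lomond.
Lomond vs Holwick: Lomond is ranked higher on 1+2+2+4 = 9 ballots, Holwick on 4. Lomond wins 9–4.
Kelston vs Holwick: Kelston is ranked higher on 1+4 = 5 ballots, Holwick on 8. Holwick wins 8–5.
Lomond beats each of Ivery, Penrith, Kelston, Holwick — Lomond is the Condorcet winner.

Lomond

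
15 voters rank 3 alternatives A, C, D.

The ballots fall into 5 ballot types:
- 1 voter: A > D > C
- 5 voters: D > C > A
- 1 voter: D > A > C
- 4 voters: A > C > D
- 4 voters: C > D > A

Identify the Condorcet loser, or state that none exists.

Pairwise majorities:
A vs C: C, 9–6.
A–D: D 10–5.
C–D: C 8–7.
Only A has no wins; A is the Condorcet loser.

A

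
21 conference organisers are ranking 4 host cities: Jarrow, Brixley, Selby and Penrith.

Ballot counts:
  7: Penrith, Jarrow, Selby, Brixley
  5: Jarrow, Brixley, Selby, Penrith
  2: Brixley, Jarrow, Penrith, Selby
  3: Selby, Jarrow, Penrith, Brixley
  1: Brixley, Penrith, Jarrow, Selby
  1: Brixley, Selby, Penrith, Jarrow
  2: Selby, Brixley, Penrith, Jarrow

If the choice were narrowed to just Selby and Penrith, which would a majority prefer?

Ballots ranking Selby above Penrith: 5 + 3 + 1 + 2 = 11.
Ballots ranking Penrith above Selby: 21 − 11 = 10.
Selby wins the head-to-head 11–10.

Selby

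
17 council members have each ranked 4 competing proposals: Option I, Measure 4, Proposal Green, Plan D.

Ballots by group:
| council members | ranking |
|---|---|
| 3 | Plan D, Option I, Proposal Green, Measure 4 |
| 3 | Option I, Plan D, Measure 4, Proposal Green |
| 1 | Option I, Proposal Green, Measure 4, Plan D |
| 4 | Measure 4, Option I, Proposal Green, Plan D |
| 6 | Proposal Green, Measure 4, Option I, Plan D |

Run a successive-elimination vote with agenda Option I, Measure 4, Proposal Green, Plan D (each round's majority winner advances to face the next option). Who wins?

Proposal Green

Round 1: Option I vs Measure 4 — 7–10, Measure 4 advances.
Round 2: Measure 4 vs Proposal Green — 7–10, Proposal Green advances.
Round 3: Proposal Green vs Plan D — 11–6, Proposal Green advances.
Proposal Green survives the agenda.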